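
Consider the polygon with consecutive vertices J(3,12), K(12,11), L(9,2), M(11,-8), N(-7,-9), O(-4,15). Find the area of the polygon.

334.5

Σ = (-111) + (-75) + (-94) + (-155) + (-141) + (-93) = -669
Area = |Σ|/2 = 334.5.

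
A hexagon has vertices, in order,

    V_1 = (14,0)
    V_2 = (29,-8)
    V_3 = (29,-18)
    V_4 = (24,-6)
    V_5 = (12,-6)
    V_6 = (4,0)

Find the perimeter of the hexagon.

|V_1V_2| = √((15)² + (-8)²) = √289 = 17
|V_2V_3| = √((0)² + (-10)²) = √100 = 10
|V_3V_4| = √((-5)² + (12)²) = √169 = 13
|V_4V_5| = √((-12)² + (0)²) = √144 = 12
|V_5V_6| = √((-8)² + (6)²) = √100 = 10
|V_6V_1| = √((10)² + (0)²) = √100 = 10
Perimeter = 17 + 10 + 13 + 12 + 10 + 10 = 72.

72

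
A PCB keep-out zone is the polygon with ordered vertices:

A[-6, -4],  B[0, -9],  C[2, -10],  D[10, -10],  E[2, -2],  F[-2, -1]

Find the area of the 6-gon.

74

Cross-terms: 54, 18, 80, 0, -6, 2  ⇒  Σ = 148
Area = |Σ|/2 = 74.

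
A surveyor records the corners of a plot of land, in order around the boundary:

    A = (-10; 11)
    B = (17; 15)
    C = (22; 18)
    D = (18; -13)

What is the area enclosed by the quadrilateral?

451.5

Cross-terms: -337, -24, -610, 68  ⇒  Σ = -903
Area = |Σ|/2 = 451.5.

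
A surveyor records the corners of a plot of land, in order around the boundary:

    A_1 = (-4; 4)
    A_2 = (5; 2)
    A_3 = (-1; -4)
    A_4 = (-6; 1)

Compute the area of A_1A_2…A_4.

45.5

Σ = (-28) + (-18) + (-25) + (-20) = -91
Area = |Σ|/2 = 45.5.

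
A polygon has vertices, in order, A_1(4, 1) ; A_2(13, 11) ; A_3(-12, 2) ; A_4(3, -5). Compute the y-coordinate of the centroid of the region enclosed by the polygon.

Apply the shoelace formula. First the cross-terms c_i = x_i·y_{i+1} − x_{i+1}·y_i:
  31, 158, 54, 23  ⇒  2A = 266, A = 133.
Then Σ (y_i + y_{i+1})·c_i = 2172, so ȳ = 2172 / (6·133) = 362/133.

362/133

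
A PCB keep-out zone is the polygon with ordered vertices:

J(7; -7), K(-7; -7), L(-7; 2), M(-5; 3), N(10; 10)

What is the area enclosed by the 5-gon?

196

Apply the shoelace formula: 2A = Σ (x_i·y_{i+1} − x_{i+1}·y_i), indices taken mod 5.
Σ = (-98) + (-63) + (-11) + (-80) + (-140) = -392
Area = |Σ|/2 = 196.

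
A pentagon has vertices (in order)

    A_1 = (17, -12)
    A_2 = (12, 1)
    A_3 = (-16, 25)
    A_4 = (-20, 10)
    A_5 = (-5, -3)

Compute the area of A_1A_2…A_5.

Σ = (161) + (316) + (340) + (110) + (111) = 1038
Area = |Σ|/2 = 519.

519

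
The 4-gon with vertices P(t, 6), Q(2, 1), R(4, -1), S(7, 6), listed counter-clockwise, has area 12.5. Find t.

6

The doubled signed area Σ (x_i y_{i+1} − x_{i+1} y_i) is linear in t.
With t=0 it equals 55; the coefficient of t is -5 (from the two edges through P).
So -5·t + 55 = 2·12.5 = 25 ⇒ t = 6.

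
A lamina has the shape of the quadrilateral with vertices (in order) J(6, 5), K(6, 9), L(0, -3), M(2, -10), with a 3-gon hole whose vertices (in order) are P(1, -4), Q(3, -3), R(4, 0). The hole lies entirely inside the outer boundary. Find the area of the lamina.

Outer boundary:
Apply the surveyor's formula: 2A = Σ (x_i·y_{i+1} − x_{i+1}·y_i), indices taken mod 4.
Σ = (24) + (-18) + (6) + (70) = 82
Area = |Σ|/2 = 41.
Hole:
Σ = (9) + (12) + (-16) = 5
Area = |Σ|/2 = 2.5.
Net area = 41 − 2.5 = 38.5.

38.5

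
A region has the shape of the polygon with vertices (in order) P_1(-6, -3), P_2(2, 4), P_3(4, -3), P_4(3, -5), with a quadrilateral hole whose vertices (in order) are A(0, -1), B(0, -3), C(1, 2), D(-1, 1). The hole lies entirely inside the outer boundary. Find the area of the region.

41.5

Outer boundary:
Apply the shoelace (surveyor's) formula: 2A = Σ (x_i·y_{i+1} − x_{i+1}·y_i), indices taken mod 4.
Σ = (-18) + (-22) + (-11) + (-39) = -90
Area = |Σ|/2 = 45.
Hole:
Σ = (0) + (3) + (3) + (1) = 7
Area = |Σ|/2 = 3.5.
Net area = 45 − 3.5 = 41.5.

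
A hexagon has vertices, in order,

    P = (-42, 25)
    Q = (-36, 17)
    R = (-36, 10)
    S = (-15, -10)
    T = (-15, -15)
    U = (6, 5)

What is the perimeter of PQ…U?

|PQ| = √((6)² + (-8)²) = √100 = 10
|QR| = √((0)² + (-7)²) = √49 = 7
|RS| = √((21)² + (-20)²) = √841 = 29
|ST| = √((0)² + (-5)²) = √25 = 5
|TU| = √((21)² + (20)²) = √841 = 29
|UP| = √((-48)² + (20)²) = √2704 = 52
Perimeter = 10 + 7 + 29 + 5 + 29 + 52 = 132.

132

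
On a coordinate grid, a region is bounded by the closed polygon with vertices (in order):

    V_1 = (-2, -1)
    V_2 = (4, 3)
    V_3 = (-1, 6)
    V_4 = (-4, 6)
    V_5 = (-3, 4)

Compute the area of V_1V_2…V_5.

Apply Gauss's area formula: 2A = Σ (x_i·y_{i+1} − x_{i+1}·y_i), indices taken mod 5.
V_1→V_2: (-2)(3) − (4)(-1) = -2
V_2→V_3: (4)(6) − (-1)(3) = 27
V_3→V_4: (-1)(6) − (-4)(6) = 18
V_4→V_5: (-4)(4) − (-3)(6) = 2
V_5→V_1: (-3)(-1) − (-2)(4) = 11
Σ = 56
Area = |Σ|/2 = 28.

28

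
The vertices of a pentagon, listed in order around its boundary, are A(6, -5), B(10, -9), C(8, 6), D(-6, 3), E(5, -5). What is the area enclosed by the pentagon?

Σ = (-4) + (132) + (60) + (15) + (5) = 208
Area = |Σ|/2 = 104.

104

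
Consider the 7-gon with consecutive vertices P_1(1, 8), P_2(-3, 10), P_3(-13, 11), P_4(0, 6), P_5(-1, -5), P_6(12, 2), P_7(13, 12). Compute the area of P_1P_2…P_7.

163.5

Apply Gauss's area formula: 2A = Σ (x_i·y_{i+1} − x_{i+1}·y_i), indices taken mod 7.
Σ = (34) + (97) + (-78) + (6) + (58) + (118) + (92) = 327
Area = |Σ|/2 = 163.5.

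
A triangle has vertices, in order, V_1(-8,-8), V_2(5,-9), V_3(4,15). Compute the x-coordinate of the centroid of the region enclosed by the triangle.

1/3

Apply the shoelace formula. First the cross-terms c_i = x_i·y_{i+1} − x_{i+1}·y_i:
  112, 111, 88  ⇒  2A = 311, A = 155.5.
Then Σ (x_i + x_{i+1})·c_i = 311, so x̄ = 311 / (6·155.5) = 1/3.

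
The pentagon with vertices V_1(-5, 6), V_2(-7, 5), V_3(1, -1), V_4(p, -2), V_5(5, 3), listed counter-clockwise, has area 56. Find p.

10

Write out the shoelace sum; only the two edges meeting at V_4 involve p:
2·Area = [(1·(-2) − p·(-1)) + (p·3 − 5·(-2))] + 64
       = 4·p + 72 = 112
⇒ p = 10.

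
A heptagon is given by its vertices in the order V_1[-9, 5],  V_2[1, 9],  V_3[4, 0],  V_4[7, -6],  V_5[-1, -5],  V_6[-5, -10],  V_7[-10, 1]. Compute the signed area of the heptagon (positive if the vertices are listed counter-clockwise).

Apply the surveyor's formula: 2A = Σ (x_i·y_{i+1} − x_{i+1}·y_i), indices taken mod 7.
V_1→V_2: (-9)(9) − (1)(5) = -86
V_2→V_3: (1)(0) − (4)(9) = -36
V_3→V_4: (4)(-6) − (7)(0) = -24
V_4→V_5: (7)(-5) − (-1)(-6) = -41
V_5→V_6: (-1)(-10) − (-5)(-5) = -15
V_6→V_7: (-5)(1) − (-10)(-10) = -105
V_7→V_1: (-10)(5) − (-9)(1) = -41
Σ = -348
Signed area = Σ/2 = -174 (negative ⇒ clockwise traversal).

-174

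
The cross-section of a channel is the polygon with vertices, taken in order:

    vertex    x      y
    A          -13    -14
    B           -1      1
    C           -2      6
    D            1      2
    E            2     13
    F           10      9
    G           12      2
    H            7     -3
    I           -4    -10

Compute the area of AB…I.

Σ = (-27) + (-4) + (-10) + (9) + (-112) + (-88) + (-50) + (-82) + (-74) = -438
Area = |Σ|/2 = 219.

219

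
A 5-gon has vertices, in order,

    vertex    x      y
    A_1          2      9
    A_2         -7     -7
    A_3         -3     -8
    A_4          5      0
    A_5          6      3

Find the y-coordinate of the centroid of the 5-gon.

-42/187

Apply the surveyor's formula. First the cross-terms c_i = x_i·y_{i+1} − x_{i+1}·y_i:
  49, 35, 40, 15, 48  ⇒  2A = 187, A = 93.5.
Then Σ (y_i + y_{i+1})·c_i = -126, so ȳ = -126 / (6·93.5) = -42/187.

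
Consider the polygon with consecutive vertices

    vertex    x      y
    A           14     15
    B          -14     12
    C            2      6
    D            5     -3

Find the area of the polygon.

Σ = (378) + (-108) + (-36) + (117) = 351
Area = |Σ|/2 = 175.5.

175.5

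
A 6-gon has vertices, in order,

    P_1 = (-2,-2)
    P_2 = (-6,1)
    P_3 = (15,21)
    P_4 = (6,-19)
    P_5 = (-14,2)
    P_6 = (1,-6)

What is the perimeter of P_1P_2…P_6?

|P_1P_2| = √((-4)² + (3)²) = √25 = 5
|P_2P_3| = √((21)² + (20)²) = √841 = 29
|P_3P_4| = √((-9)² + (-40)²) = √1681 = 41
|P_4P_5| = √((-20)² + (21)²) = √841 = 29
|P_5P_6| = √((15)² + (-8)²) = √289 = 17
|P_6P_1| = √((-3)² + (4)²) = √25 = 5
Perimeter = 5 + 29 + 41 + 29 + 17 + 5 = 126.

126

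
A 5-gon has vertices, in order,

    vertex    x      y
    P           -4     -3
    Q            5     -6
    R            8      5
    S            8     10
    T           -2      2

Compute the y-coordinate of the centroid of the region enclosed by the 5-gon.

Apply the surveyor's formula. First the cross-terms c_i = x_i·y_{i+1} − x_{i+1}·y_i:
  39, 73, 40, 36, 14  ⇒  2A = 202, A = 101.
Then Σ (y_i + y_{i+1})·c_i = 594, so ȳ = 594 / (6·101) = 99/101.

99/101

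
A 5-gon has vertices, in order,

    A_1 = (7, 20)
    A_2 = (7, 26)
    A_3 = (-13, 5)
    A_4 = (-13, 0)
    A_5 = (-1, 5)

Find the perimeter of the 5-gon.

70

|A_1A_2| = √((0)² + (6)²) = √36 = 6
|A_2A_3| = √((-20)² + (-21)²) = √841 = 29
|A_3A_4| = √((0)² + (-5)²) = √25 = 5
|A_4A_5| = √((12)² + (5)²) = √169 = 13
|A_5A_1| = √((8)² + (15)²) = √289 = 17
Perimeter = 6 + 29 + 5 + 13 + 17 = 70.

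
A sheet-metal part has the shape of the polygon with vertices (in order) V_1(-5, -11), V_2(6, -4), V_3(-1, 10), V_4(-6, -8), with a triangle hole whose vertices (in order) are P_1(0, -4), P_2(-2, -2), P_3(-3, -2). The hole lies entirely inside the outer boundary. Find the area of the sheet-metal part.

Outer boundary:
V_1→V_2: (-5)(-4) − (6)(-11) = 86
V_2→V_3: (6)(10) − (-1)(-4) = 56
V_3→V_4: (-1)(-8) − (-6)(10) = 68
V_4→V_1: (-6)(-11) − (-5)(-8) = 26
Σ = 236
Area = |Σ|/2 = 118.
Hole:
Cross-terms: -8, -2, 12  ⇒  Σ = 2
Area = |Σ|/2 = 1.
Net area = 118 − 1 = 117.

117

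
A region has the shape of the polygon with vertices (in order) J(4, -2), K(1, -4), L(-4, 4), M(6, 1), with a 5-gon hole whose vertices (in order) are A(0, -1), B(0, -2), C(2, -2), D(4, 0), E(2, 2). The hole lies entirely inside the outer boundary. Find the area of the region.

26

Outer boundary:
Σ = (-14) + (-12) + (-28) + (-16) = -70
Area = |Σ|/2 = 35.
Hole:
Apply the shoelace (surveyor's) formula: 2A = Σ (x_i·y_{i+1} − x_{i+1}·y_i), indices taken mod 5.
Σ = (0) + (4) + (8) + (8) + (-2) = 18
Area = |Σ|/2 = 9.
Net area = 35 − 9 = 26.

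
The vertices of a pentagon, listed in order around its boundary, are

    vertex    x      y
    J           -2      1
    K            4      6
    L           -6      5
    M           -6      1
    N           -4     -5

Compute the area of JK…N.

Apply the shoelace (surveyor's) formula: 2A = Σ (x_i·y_{i+1} − x_{i+1}·y_i), indices taken mod 5.
Cross-terms: -16, 56, 24, 34, -14  ⇒  Σ = 84
Area = |Σ|/2 = 42.

42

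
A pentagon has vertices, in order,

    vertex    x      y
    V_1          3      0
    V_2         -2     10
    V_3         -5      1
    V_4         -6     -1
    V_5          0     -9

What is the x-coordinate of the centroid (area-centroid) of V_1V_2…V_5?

-67/51

Apply the shoelace (surveyor's) formula. First the cross-terms c_i = x_i·y_{i+1} − x_{i+1}·y_i:
  30, 48, 11, 54, 27  ⇒  2A = 170, A = 85.
Then Σ (x_i + x_{i+1})·c_i = -670, so x̄ = -670 / (6·85) = -67/51.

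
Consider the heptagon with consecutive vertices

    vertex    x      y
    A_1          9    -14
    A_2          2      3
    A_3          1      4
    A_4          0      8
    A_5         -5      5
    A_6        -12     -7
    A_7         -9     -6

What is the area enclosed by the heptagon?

196

Apply Gauss's area formula: 2A = Σ (x_i·y_{i+1} − x_{i+1}·y_i), indices taken mod 7.
A_1→A_2: (9)(3) − (2)(-14) = 55
A_2→A_3: (2)(4) − (1)(3) = 5
A_3→A_4: (1)(8) − (0)(4) = 8
A_4→A_5: (0)(5) − (-5)(8) = 40
A_5→A_6: (-5)(-7) − (-12)(5) = 95
A_6→A_7: (-12)(-6) − (-9)(-7) = 9
A_7→A_1: (-9)(-14) − (9)(-6) = 180
Σ = 392
Area = |Σ|/2 = 196.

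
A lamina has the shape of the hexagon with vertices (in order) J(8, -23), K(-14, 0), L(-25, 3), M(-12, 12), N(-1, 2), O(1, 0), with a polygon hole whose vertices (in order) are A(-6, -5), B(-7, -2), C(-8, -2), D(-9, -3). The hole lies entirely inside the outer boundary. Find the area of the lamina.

Outer boundary:
Σ = (-322) + (-42) + (-264) + (-12) + (-2) + (-23) = -665
Area = |Σ|/2 = 332.5.
Hole:
Σ = (-23) + (-2) + (6) + (27) = 8
Area = |Σ|/2 = 4.
Net area = 332.5 − 4 = 328.5.

328.5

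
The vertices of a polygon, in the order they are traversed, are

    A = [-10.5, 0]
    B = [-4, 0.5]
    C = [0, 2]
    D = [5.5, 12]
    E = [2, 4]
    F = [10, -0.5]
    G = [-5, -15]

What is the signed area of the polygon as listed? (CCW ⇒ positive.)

Cross-terms: -5.25, -8, -11, -2, -41, -152.5, -157.5  ⇒  Σ = -377.25
Signed area = Σ/2 = -188.625 (negative ⇒ clockwise traversal).

-188.625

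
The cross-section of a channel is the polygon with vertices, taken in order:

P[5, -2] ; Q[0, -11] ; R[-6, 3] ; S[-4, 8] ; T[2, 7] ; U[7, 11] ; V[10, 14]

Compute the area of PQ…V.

165

Σ = (-55) + (-66) + (-36) + (-44) + (-27) + (-12) + (-90) = -330
Area = |Σ|/2 = 165.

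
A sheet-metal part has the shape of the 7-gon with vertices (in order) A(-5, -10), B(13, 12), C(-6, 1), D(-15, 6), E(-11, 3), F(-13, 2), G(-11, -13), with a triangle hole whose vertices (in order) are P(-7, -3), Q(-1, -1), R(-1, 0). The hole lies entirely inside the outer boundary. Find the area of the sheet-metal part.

201

Outer boundary:
Apply the surveyor's formula: 2A = Σ (x_i·y_{i+1} − x_{i+1}·y_i), indices taken mod 7.
Σ = (70) + (85) + (-21) + (21) + (17) + (191) + (45) = 408
Area = |Σ|/2 = 204.
Hole:
Σ = (4) + (-1) + (3) = 6
Area = |Σ|/2 = 3.
Net area = 204 − 3 = 201.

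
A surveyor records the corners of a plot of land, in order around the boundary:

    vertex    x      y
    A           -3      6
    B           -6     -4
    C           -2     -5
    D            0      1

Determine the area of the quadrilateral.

35.5

Σ = (48) + (22) + (-2) + (3) = 71
Area = |Σ|/2 = 35.5.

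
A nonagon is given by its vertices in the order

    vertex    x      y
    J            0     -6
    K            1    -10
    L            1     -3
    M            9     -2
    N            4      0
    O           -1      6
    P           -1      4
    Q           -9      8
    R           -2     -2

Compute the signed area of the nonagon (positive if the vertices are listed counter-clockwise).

Apply the shoelace formula: 2A = Σ (x_i·y_{i+1} − x_{i+1}·y_i), indices taken mod 9.
Σ = (6) + (7) + (25) + (8) + (24) + (2) + (28) + (34) + (12) = 146
Signed area = Σ/2 = 73 (positive ⇒ counter-clockwise traversal).

73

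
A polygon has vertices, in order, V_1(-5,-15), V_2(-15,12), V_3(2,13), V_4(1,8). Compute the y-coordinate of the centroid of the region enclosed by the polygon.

Apply Gauss's area formula. First the cross-terms c_i = x_i·y_{i+1} − x_{i+1}·y_i:
  -285, -219, 3, 25  ⇒  2A = -476, A = -238.
Then Σ (y_i + y_{i+1})·c_i = -4732, so ȳ = -4732 / (6·(-238)) = 169/51.

169/51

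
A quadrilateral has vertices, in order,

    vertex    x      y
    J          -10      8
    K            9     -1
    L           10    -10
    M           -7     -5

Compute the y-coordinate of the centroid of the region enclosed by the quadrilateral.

Apply the shoelace formula. First the cross-terms c_i = x_i·y_{i+1} − x_{i+1}·y_i:
  -62, -80, -120, -106  ⇒  2A = -368, A = -184.
Then Σ (y_i + y_{i+1})·c_i = 1928, so ȳ = 1928 / (6·(-184)) = -241/138.

-241/138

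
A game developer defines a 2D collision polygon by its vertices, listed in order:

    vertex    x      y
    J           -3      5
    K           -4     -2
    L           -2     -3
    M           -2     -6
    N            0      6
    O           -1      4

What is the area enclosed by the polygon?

20.5

Σ = (26) + (8) + (6) + (-12) + (6) + (7) = 41
Area = |Σ|/2 = 20.5.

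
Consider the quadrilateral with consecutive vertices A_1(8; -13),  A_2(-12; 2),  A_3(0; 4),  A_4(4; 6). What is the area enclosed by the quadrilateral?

Apply Gauss's area formula: 2A = Σ (x_i·y_{i+1} − x_{i+1}·y_i), indices taken mod 4.
Σ = (-140) + (-48) + (-16) + (-100) = -304
Area = |Σ|/2 = 152.

152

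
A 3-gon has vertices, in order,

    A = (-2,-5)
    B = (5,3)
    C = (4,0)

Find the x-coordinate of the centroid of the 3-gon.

Apply Gauss's area formula. First the cross-terms c_i = x_i·y_{i+1} − x_{i+1}·y_i:
  19, -12, -20  ⇒  2A = -13, A = -6.5.
Then Σ (x_i + x_{i+1})·c_i = -91, so x̄ = -91 / (6·(-6.5)) = 7/3.

7/3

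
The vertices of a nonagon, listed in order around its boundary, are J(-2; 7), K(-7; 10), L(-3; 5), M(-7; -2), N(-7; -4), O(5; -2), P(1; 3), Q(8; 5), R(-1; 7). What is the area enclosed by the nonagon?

Apply the shoelace formula: 2A = Σ (x_i·y_{i+1} − x_{i+1}·y_i), indices taken mod 9.
Cross-terms: 29, -5, 41, 14, 34, 17, -19, 61, 7  ⇒  Σ = 179
Area = |Σ|/2 = 89.5.

89.5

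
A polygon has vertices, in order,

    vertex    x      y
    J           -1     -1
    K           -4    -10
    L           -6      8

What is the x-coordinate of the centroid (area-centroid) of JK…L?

Apply the surveyor's formula. First the cross-terms c_i = x_i·y_{i+1} − x_{i+1}·y_i:
  6, -92, 14  ⇒  2A = -72, A = -36.
Then Σ (x_i + x_{i+1})·c_i = 792, so x̄ = 792 / (6·(-36)) = -11/3.

-11/3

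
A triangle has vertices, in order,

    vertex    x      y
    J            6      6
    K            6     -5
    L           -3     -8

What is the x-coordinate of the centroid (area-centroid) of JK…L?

Apply the surveyor's formula. First the cross-terms c_i = x_i·y_{i+1} − x_{i+1}·y_i:
  -66, -63, 30  ⇒  2A = -99, A = -49.5.
Then Σ (x_i + x_{i+1})·c_i = -891, so x̄ = -891 / (6·(-49.5)) = 3.

3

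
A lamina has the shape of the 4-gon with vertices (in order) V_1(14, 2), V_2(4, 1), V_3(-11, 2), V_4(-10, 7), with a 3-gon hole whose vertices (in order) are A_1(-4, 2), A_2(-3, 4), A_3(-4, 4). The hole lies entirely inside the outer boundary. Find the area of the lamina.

74

Outer boundary:
Σ = (6) + (19) + (-57) + (-118) = -150
Area = |Σ|/2 = 75.
Hole:
Cross-terms: -10, 4, 8  ⇒  Σ = 2
Area = |Σ|/2 = 1.
Net area = 75 − 1 = 74.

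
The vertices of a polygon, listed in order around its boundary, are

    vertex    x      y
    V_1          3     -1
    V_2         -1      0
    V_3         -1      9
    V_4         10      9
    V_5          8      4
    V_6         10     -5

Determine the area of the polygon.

108

Apply the shoelace (surveyor's) formula: 2A = Σ (x_i·y_{i+1} − x_{i+1}·y_i), indices taken mod 6.
Σ = (-1) + (-9) + (-99) + (-32) + (-80) + (5) = -216
Area = |Σ|/2 = 108.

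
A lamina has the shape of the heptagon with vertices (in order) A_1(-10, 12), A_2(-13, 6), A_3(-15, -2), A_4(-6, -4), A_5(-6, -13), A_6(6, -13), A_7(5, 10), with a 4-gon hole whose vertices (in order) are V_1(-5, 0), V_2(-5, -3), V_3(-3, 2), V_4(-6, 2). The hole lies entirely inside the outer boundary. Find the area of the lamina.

Outer boundary:
Apply the shoelace formula: 2A = Σ (x_i·y_{i+1} − x_{i+1}·y_i), indices taken mod 7.
Σ = (96) + (116) + (48) + (54) + (156) + (125) + (160) = 755
Area = |Σ|/2 = 377.5.
Hole:
Apply the surveyor's formula: 2A = Σ (x_i·y_{i+1} − x_{i+1}·y_i), indices taken mod 4.
Cross-terms: 15, -19, 6, 10  ⇒  Σ = 12
Area = |Σ|/2 = 6.
Net area = 377.5 − 6 = 371.5.

371.5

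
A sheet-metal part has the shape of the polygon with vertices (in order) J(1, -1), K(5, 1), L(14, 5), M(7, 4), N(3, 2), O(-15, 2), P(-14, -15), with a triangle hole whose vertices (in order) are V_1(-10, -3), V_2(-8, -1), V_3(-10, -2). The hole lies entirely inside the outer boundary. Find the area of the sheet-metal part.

Outer boundary:
Σ = (6) + (11) + (21) + (2) + (36) + (253) + (29) = 358
Area = |Σ|/2 = 179.
Hole:
Apply the shoelace (surveyor's) formula: 2A = Σ (x_i·y_{i+1} − x_{i+1}·y_i), indices taken mod 3.
Σ = (-14) + (6) + (10) = 2
Area = |Σ|/2 = 1.
Net area = 179 − 1 = 178.

178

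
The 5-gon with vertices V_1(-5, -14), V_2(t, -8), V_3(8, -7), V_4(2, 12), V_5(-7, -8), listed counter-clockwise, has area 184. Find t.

The doubled signed area Σ (x_i y_{i+1} − x_{i+1} y_i) is linear in t.
With t=0 it equals 340; the coefficient of t is 7 (from the two edges through V_2).
So 7·t + 340 = 2·184 = 368 ⇒ t = 4.

4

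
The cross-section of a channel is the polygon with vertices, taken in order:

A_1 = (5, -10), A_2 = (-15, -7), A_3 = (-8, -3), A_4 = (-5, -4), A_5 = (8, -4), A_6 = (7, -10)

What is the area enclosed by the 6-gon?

Apply the surveyor's formula: 2A = Σ (x_i·y_{i+1} − x_{i+1}·y_i), indices taken mod 6.
Cross-terms: -185, -11, 17, 52, -52, -20  ⇒  Σ = -199
Area = |Σ|/2 = 99.5.

99.5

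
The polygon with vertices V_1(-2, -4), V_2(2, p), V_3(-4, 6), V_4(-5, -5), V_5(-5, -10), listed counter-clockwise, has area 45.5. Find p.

-2

Write out the shoelace sum; only the two edges meeting at V_2 involve p:
2·Area = [((-2)·p − 2·(-4)) + (2·6 − (-4)·p)] + 75
       = 2·p + 95 = 91
⇒ p = -2.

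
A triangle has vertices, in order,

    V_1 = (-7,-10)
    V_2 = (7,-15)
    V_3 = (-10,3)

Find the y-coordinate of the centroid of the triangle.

Apply Gauss's area formula. First the cross-terms c_i = x_i·y_{i+1} − x_{i+1}·y_i:
  175, -129, 121  ⇒  2A = 167, A = 83.5.
Then Σ (y_i + y_{i+1})·c_i = -3674, so ȳ = -3674 / (6·83.5) = -22/3.

-22/3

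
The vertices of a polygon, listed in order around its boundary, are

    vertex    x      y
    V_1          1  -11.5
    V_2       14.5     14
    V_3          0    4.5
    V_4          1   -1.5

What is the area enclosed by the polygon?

115.75

Apply Gauss's area formula: 2A = Σ (x_i·y_{i+1} − x_{i+1}·y_i), indices taken mod 4.
V_1→V_2: (1)(14) − (14.5)(-11.5) = 180.75
V_2→V_3: (14.5)(4.5) − (0)(14) = 65.25
V_3→V_4: (0)(-1.5) − (1)(4.5) = -4.5
V_4→V_1: (1)(-11.5) − (1)(-1.5) = -10
Σ = 231.5
Area = |Σ|/2 = 115.75.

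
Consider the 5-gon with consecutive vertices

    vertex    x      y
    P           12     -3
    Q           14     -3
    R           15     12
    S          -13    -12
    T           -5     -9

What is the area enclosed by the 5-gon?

Apply the shoelace (surveyor's) formula: 2A = Σ (x_i·y_{i+1} − x_{i+1}·y_i), indices taken mod 5.
Σ = (6) + (213) + (-24) + (57) + (123) = 375
Area = |Σ|/2 = 187.5.

187.5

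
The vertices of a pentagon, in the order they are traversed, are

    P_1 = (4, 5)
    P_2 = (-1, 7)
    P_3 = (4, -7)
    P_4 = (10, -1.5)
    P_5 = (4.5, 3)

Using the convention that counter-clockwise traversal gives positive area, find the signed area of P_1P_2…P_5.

61.625

Apply Gauss's area formula: 2A = Σ (x_i·y_{i+1} − x_{i+1}·y_i), indices taken mod 5.
P_1→P_2: (4)(7) − (-1)(5) = 33
P_2→P_3: (-1)(-7) − (4)(7) = -21
P_3→P_4: (4)(-1.5) − (10)(-7) = 64
P_4→P_5: (10)(3) − (4.5)(-1.5) = 36.75
P_5→P_1: (4.5)(5) − (4)(3) = 10.5
Σ = 123.25
Signed area = Σ/2 = 61.625 (positive ⇒ counter-clockwise traversal).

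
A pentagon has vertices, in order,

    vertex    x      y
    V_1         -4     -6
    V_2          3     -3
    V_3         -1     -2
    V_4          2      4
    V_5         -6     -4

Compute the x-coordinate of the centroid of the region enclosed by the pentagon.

Apply the shoelace formula. First the cross-terms c_i = x_i·y_{i+1} − x_{i+1}·y_i:
  30, -9, 0, 16, 20  ⇒  2A = 57, A = 28.5.
Then Σ (x_i + x_{i+1})·c_i = -312, so x̄ = -312 / (6·28.5) = -104/57.

-104/57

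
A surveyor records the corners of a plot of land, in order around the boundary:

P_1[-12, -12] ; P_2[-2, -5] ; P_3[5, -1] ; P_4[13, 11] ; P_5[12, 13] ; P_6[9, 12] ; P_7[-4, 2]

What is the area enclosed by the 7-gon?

166.5

Σ = (36) + (27) + (68) + (37) + (27) + (66) + (72) = 333
Area = |Σ|/2 = 166.5.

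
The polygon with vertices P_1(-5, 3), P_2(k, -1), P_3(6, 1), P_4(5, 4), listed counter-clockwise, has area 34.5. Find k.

-2

Write out the shoelace sum; only the two edges meeting at P_2 involve k:
2·Area = [((-5)·(-1) − k·3) + (k·1 − 6·(-1))] + 54
       = -2·k + 65 = 69
⇒ k = -2.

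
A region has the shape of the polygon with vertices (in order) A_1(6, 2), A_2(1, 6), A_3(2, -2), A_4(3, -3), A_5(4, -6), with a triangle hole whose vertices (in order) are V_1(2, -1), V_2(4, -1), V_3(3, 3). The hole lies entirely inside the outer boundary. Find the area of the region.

Outer boundary:
A_1→A_2: (6)(6) − (1)(2) = 34
A_2→A_3: (1)(-2) − (2)(6) = -14
A_3→A_4: (2)(-3) − (3)(-2) = 0
A_4→A_5: (3)(-6) − (4)(-3) = -6
A_5→A_1: (4)(2) − (6)(-6) = 44
Σ = 58
Area = |Σ|/2 = 29.
Hole:
Σ = (2) + (15) + (-9) = 8
Area = |Σ|/2 = 4.
Net area = 29 − 4 = 25.

25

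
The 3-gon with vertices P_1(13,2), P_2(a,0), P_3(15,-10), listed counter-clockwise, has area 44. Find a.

6

The doubled signed area Σ (x_i y_{i+1} − x_{i+1} y_i) is linear in a.
With a=0 it equals 160; the coefficient of a is -12 (from the two edges through P_2).
So -12·a + 160 = 2·44 = 88 ⇒ a = 6.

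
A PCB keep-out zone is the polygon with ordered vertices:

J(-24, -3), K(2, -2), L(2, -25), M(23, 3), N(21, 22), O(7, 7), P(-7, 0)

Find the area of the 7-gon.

547.5

Apply the shoelace (surveyor's) formula: 2A = Σ (x_i·y_{i+1} − x_{i+1}·y_i), indices taken mod 7.
Σ = (54) + (-46) + (581) + (443) + (-7) + (49) + (21) = 1095
Area = |Σ|/2 = 547.5.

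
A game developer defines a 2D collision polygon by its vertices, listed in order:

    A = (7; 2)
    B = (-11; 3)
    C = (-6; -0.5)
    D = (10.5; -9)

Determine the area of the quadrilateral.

Σ = (43) + (23.5) + (59.25) + (84) = 209.75
Area = |Σ|/2 = 104.875.

104.875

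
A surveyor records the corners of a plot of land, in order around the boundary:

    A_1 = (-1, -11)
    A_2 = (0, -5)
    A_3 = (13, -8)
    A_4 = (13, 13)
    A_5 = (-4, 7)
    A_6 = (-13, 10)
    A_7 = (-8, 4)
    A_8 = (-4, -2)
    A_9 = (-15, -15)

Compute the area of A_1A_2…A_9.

388.5

Apply the surveyor's formula: 2A = Σ (x_i·y_{i+1} − x_{i+1}·y_i), indices taken mod 9.
A_1→A_2: (-1)(-5) − (0)(-11) = 5
A_2→A_3: (0)(-8) − (13)(-5) = 65
A_3→A_4: (13)(13) − (13)(-8) = 273
A_4→A_5: (13)(7) − (-4)(13) = 143
A_5→A_6: (-4)(10) − (-13)(7) = 51
A_6→A_7: (-13)(4) − (-8)(10) = 28
A_7→A_8: (-8)(-2) − (-4)(4) = 32
A_8→A_9: (-4)(-15) − (-15)(-2) = 30
A_9→A_1: (-15)(-11) − (-1)(-15) = 150
Σ = 777
Area = |Σ|/2 = 388.5.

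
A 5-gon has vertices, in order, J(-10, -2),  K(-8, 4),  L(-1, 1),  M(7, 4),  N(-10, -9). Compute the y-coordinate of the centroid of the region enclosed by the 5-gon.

Apply the shoelace (surveyor's) formula. First the cross-terms c_i = x_i·y_{i+1} − x_{i+1}·y_i:
  -56, -4, -11, -23, -70  ⇒  2A = -164, A = -82.
Then Σ (y_i + y_{i+1})·c_i = 698, so ȳ = 698 / (6·(-82)) = -349/246.

-349/246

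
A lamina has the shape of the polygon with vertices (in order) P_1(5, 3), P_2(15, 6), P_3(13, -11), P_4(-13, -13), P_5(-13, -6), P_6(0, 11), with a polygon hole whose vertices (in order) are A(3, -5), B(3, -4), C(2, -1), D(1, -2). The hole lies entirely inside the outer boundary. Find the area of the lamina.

426.5

Outer boundary:
Apply the surveyor's formula: 2A = Σ (x_i·y_{i+1} − x_{i+1}·y_i), indices taken mod 6.
P_1→P_2: (5)(6) − (15)(3) = -15
P_2→P_3: (15)(-11) − (13)(6) = -243
P_3→P_4: (13)(-13) − (-13)(-11) = -312
P_4→P_5: (-13)(-6) − (-13)(-13) = -91
P_5→P_6: (-13)(11) − (0)(-6) = -143
P_6→P_1: (0)(3) − (5)(11) = -55
Σ = -859
Area = |Σ|/2 = 429.5.
Hole:
A→B: (3)(-4) − (3)(-5) = 3
B→C: (3)(-1) − (2)(-4) = 5
C→D: (2)(-2) − (1)(-1) = -3
D→A: (1)(-5) − (3)(-2) = 1
Σ = 6
Area = |Σ|/2 = 3.
Net area = 429.5 − 3 = 426.5.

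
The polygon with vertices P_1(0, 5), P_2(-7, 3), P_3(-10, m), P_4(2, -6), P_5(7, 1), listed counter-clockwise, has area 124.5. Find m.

-5

Write out the shoelace sum; only the two edges meeting at P_3 involve m:
2·Area = [((-7)·m − (-10)·3) + ((-10)·(-6) − 2·m)] + 114
       = -9·m + 204 = 249
⇒ m = -5.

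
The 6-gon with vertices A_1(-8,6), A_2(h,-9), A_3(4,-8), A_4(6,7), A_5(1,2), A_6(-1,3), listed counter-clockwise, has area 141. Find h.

-5

The doubled signed area Σ (x_i y_{i+1} − x_{i+1} y_i) is linear in h.
With h=0 it equals 212; the coefficient of h is -14 (from the two edges through A_2).
So -14·h + 212 = 2·141 = 282 ⇒ h = -5.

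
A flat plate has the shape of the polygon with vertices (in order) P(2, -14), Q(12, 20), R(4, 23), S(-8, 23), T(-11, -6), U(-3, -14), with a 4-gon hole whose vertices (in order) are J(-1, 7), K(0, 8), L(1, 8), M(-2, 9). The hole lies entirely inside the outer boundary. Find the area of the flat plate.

Outer boundary:
Apply the shoelace (surveyor's) formula: 2A = Σ (x_i·y_{i+1} − x_{i+1}·y_i), indices taken mod 6.
Σ = (208) + (196) + (276) + (301) + (136) + (70) = 1187
Area = |Σ|/2 = 593.5.
Hole:
Apply the shoelace (surveyor's) formula: 2A = Σ (x_i·y_{i+1} − x_{i+1}·y_i), indices taken mod 4.
J→K: (-1)(8) − (0)(7) = -8
K→L: (0)(8) − (1)(8) = -8
L→M: (1)(9) − (-2)(8) = 25
M→J: (-2)(7) − (-1)(9) = -5
Σ = 4
Area = |Σ|/2 = 2.
Net area = 593.5 − 2 = 591.5.

591.5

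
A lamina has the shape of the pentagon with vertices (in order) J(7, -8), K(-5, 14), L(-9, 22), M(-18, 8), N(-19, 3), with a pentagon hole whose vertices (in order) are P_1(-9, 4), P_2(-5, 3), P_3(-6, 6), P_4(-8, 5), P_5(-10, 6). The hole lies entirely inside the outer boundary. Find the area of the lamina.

306

Outer boundary:
J→K: (7)(14) − (-5)(-8) = 58
K→L: (-5)(22) − (-9)(14) = 16
L→M: (-9)(8) − (-18)(22) = 324
M→N: (-18)(3) − (-19)(8) = 98
N→J: (-19)(-8) − (7)(3) = 131
Σ = 627
Area = |Σ|/2 = 313.5.
Hole:
Apply the shoelace formula: 2A = Σ (x_i·y_{i+1} − x_{i+1}·y_i), indices taken mod 5.
Σ = (-7) + (-12) + (18) + (2) + (14) = 15
Area = |Σ|/2 = 7.5.
Net area = 313.5 − 7.5 = 306.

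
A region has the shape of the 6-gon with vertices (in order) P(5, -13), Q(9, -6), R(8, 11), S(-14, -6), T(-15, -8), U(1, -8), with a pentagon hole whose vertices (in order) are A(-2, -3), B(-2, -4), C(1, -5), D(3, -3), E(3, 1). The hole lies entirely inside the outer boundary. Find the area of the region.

Outer boundary:
Apply the shoelace formula: 2A = Σ (x_i·y_{i+1} − x_{i+1}·y_i), indices taken mod 6.
P→Q: (5)(-6) − (9)(-13) = 87
Q→R: (9)(11) − (8)(-6) = 147
R→S: (8)(-6) − (-14)(11) = 106
S→T: (-14)(-8) − (-15)(-6) = 22
T→U: (-15)(-8) − (1)(-8) = 128
U→P: (1)(-13) − (5)(-8) = 27
Σ = 517
Area = |Σ|/2 = 258.5.
Hole:
Apply the shoelace formula: 2A = Σ (x_i·y_{i+1} − x_{i+1}·y_i), indices taken mod 5.
A→B: (-2)(-4) − (-2)(-3) = 2
B→C: (-2)(-5) − (1)(-4) = 14
C→D: (1)(-3) − (3)(-5) = 12
D→E: (3)(1) − (3)(-3) = 12
E→A: (3)(-3) − (-2)(1) = -7
Σ = 33
Area = |Σ|/2 = 16.5.
Net area = 258.5 − 16.5 = 242.

242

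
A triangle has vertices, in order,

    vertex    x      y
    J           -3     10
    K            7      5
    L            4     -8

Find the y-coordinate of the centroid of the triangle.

7/3

Apply Gauss's area formula. First the cross-terms c_i = x_i·y_{i+1} − x_{i+1}·y_i:
  -85, -76, 16  ⇒  2A = -145, A = -72.5.
Then Σ (y_i + y_{i+1})·c_i = -1015, so ȳ = -1015 / (6·(-72.5)) = 7/3.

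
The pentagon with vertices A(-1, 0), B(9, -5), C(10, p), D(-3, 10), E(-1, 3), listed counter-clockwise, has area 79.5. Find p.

0

The doubled signed area Σ (x_i y_{i+1} − x_{i+1} y_i) is linear in p.
With p=0 it equals 159; the coefficient of p is 12 (from the two edges through C).
So 12·p + 159 = 2·79.5 = 159 ⇒ p = 0.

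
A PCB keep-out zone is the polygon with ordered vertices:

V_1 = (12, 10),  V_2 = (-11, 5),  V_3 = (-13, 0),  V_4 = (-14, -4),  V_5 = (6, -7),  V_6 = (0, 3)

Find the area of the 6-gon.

Apply the shoelace formula: 2A = Σ (x_i·y_{i+1} − x_{i+1}·y_i), indices taken mod 6.
Σ = (170) + (65) + (52) + (122) + (18) + (-36) = 391
Area = |Σ|/2 = 195.5.

195.5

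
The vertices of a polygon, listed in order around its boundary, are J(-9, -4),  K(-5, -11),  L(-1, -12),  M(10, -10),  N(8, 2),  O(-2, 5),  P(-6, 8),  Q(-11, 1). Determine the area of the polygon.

Apply Gauss's area formula: 2A = Σ (x_i·y_{i+1} − x_{i+1}·y_i), indices taken mod 8.
J→K: (-9)(-11) − (-5)(-4) = 79
K→L: (-5)(-12) − (-1)(-11) = 49
L→M: (-1)(-10) − (10)(-12) = 130
M→N: (10)(2) − (8)(-10) = 100
N→O: (8)(5) − (-2)(2) = 44
O→P: (-2)(8) − (-6)(5) = 14
P→Q: (-6)(1) − (-11)(8) = 82
Q→J: (-11)(-4) − (-9)(1) = 53
Σ = 551
Area = |Σ|/2 = 275.5.

275.5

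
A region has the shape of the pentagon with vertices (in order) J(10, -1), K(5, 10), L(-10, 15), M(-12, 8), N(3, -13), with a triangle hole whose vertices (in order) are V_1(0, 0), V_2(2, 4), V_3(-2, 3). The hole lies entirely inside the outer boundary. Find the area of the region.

Outer boundary:
Apply the surveyor's formula: 2A = Σ (x_i·y_{i+1} − x_{i+1}·y_i), indices taken mod 5.
J→K: (10)(10) − (5)(-1) = 105
K→L: (5)(15) − (-10)(10) = 175
L→M: (-10)(8) − (-12)(15) = 100
M→N: (-12)(-13) − (3)(8) = 132
N→J: (3)(-1) − (10)(-13) = 127
Σ = 639
Area = |Σ|/2 = 319.5.
Hole:
Apply the shoelace formula: 2A = Σ (x_i·y_{i+1} − x_{i+1}·y_i), indices taken mod 3.
Σ = (0) + (14) + (0) = 14
Area = |Σ|/2 = 7.
Net area = 319.5 − 7 = 312.5.

312.5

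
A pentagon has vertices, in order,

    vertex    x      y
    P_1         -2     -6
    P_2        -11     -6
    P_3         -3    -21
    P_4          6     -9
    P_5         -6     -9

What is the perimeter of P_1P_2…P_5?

58

|P_1P_2| = √((-9)² + (0)²) = √81 = 9
|P_2P_3| = √((8)² + (-15)²) = √289 = 17
|P_3P_4| = √((9)² + (12)²) = √225 = 15
|P_4P_5| = √((-12)² + (0)²) = √144 = 12
|P_5P_1| = √((4)² + (3)²) = √25 = 5
Perimeter = 9 + 17 + 15 + 12 + 5 = 58.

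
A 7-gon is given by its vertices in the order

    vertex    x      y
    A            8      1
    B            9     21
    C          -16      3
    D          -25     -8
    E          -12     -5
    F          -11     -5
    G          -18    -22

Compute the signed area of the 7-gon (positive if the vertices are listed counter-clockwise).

A→B: (8)(21) − (9)(1) = 159
B→C: (9)(3) − (-16)(21) = 363
C→D: (-16)(-8) − (-25)(3) = 203
D→E: (-25)(-5) − (-12)(-8) = 29
E→F: (-12)(-5) − (-11)(-5) = 5
F→G: (-11)(-22) − (-18)(-5) = 152
G→A: (-18)(1) − (8)(-22) = 158
Σ = 1069
Signed area = Σ/2 = 534.5 (positive ⇒ counter-clockwise traversal).

534.5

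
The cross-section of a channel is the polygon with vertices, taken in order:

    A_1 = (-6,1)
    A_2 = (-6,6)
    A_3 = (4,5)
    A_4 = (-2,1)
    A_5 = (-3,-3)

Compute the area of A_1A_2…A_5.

Apply the shoelace (surveyor's) formula: 2A = Σ (x_i·y_{i+1} − x_{i+1}·y_i), indices taken mod 5.
Cross-terms: -30, -54, 14, 9, -21  ⇒  Σ = -82
Area = |Σ|/2 = 41.

41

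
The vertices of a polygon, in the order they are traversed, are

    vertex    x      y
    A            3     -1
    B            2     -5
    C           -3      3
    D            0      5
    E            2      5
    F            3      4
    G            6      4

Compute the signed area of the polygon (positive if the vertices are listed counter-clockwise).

Σ = (-13) + (-9) + (-15) + (-10) + (-7) + (-12) + (-18) = -84
Signed area = Σ/2 = -42 (negative ⇒ clockwise traversal).

-42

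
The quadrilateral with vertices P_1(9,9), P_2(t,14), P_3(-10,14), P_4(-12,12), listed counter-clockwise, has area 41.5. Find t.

Write out the shoelace sum; only the two edges meeting at P_2 involve t:
2·Area = [(9·14 − t·9) + (t·14 − (-10)·14)] + -168
       = 5·t + 98 = 83
⇒ t = -3.

-3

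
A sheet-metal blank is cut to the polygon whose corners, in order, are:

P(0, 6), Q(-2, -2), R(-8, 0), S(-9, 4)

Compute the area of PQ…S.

P→Q: (0)(-2) − (-2)(6) = 12
Q→R: (-2)(0) − (-8)(-2) = -16
R→S: (-8)(4) − (-9)(0) = -32
S→P: (-9)(6) − (0)(4) = -54
Σ = -90
Area = |Σ|/2 = 45.

45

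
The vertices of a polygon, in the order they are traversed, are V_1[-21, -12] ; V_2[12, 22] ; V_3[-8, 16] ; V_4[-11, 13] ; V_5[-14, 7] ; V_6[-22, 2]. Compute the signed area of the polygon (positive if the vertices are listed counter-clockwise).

Σ = (-318) + (368) + (72) + (105) + (126) + (306) = 659
Signed area = Σ/2 = 329.5 (positive ⇒ counter-clockwise traversal).

329.5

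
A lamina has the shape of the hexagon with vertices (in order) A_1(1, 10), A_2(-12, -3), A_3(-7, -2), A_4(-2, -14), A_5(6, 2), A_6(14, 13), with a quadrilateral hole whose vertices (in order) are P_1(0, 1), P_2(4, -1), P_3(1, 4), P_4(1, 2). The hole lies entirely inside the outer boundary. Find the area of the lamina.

229.5

Outer boundary:
Apply the shoelace (surveyor's) formula: 2A = Σ (x_i·y_{i+1} − x_{i+1}·y_i), indices taken mod 6.
A_1→A_2: (1)(-3) − (-12)(10) = 117
A_2→A_3: (-12)(-2) − (-7)(-3) = 3
A_3→A_4: (-7)(-14) − (-2)(-2) = 94
A_4→A_5: (-2)(2) − (6)(-14) = 80
A_5→A_6: (6)(13) − (14)(2) = 50
A_6→A_1: (14)(10) − (1)(13) = 127
Σ = 471
Area = |Σ|/2 = 235.5.
Hole:
Apply the shoelace (surveyor's) formula: 2A = Σ (x_i·y_{i+1} − x_{i+1}·y_i), indices taken mod 4.
P_1→P_2: (0)(-1) − (4)(1) = -4
P_2→P_3: (4)(4) − (1)(-1) = 17
P_3→P_4: (1)(2) − (1)(4) = -2
P_4→P_1: (1)(1) − (0)(2) = 1
Σ = 12
Area = |Σ|/2 = 6.
Net area = 235.5 − 6 = 229.5.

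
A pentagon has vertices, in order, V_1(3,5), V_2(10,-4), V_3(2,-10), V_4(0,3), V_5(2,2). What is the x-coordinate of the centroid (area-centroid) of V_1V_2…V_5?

4.2

Apply the shoelace (surveyor's) formula. First the cross-terms c_i = x_i·y_{i+1} − x_{i+1}·y_i:
  -62, -92, 6, -6, 4  ⇒  2A = -150, A = -75.
Then Σ (x_i + x_{i+1})·c_i = -1890, so x̄ = -1890 / (6·(-75)) = 4.2.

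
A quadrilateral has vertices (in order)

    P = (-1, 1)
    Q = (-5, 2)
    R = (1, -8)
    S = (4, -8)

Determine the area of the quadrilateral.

Apply Gauss's area formula: 2A = Σ (x_i·y_{i+1} − x_{i+1}·y_i), indices taken mod 4.
Σ = (3) + (38) + (24) + (-4) = 61
Area = |Σ|/2 = 30.5.

30.5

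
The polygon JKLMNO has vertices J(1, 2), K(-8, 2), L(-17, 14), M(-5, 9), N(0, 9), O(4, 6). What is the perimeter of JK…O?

|JK| = √((-9)² + (0)²) = √81 = 9
|KL| = √((-9)² + (12)²) = √225 = 15
|LM| = √((12)² + (-5)²) = √169 = 13
|MN| = √((5)² + (0)²) = √25 = 5
|NO| = √((4)² + (-3)²) = √25 = 5
|OJ| = √((-3)² + (-4)²) = √25 = 5
Perimeter = 9 + 15 + 13 + 5 + 5 + 5 = 52.

52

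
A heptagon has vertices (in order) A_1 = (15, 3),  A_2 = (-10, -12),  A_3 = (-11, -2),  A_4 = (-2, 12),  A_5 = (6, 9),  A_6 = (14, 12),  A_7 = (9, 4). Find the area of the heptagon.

A_1→A_2: (15)(-12) − (-10)(3) = -150
A_2→A_3: (-10)(-2) − (-11)(-12) = -112
A_3→A_4: (-11)(12) − (-2)(-2) = -136
A_4→A_5: (-2)(9) − (6)(12) = -90
A_5→A_6: (6)(12) − (14)(9) = -54
A_6→A_7: (14)(4) − (9)(12) = -52
A_7→A_1: (9)(3) − (15)(4) = -33
Σ = -627
Area = |Σ|/2 = 313.5.

313.5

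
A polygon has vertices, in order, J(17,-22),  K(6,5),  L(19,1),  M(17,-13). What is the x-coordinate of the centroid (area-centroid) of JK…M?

Apply the shoelace formula. First the cross-terms c_i = x_i·y_{i+1} − x_{i+1}·y_i:
  217, -89, -264, -153  ⇒  2A = -289, A = -144.5.
Then Σ (x_i + x_{i+1})·c_i = -11940, so x̄ = -11940 / (6·(-144.5)) = 3980/289.

3980/289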